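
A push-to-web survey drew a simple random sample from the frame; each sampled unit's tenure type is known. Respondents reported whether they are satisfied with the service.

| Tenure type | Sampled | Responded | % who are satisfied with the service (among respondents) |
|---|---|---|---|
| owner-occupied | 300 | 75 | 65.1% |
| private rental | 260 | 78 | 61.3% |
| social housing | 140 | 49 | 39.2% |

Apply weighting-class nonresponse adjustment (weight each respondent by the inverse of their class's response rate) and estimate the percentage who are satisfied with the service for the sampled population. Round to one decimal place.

Class response rates: owner-occupied 75/300 = 25%, private rental 78/260 = 30%, social housing 49/140 = 35%.
Inverse-response-rate weighting restores each class to its sampled count, so class totals weight by n_sampled:
  owner-occupied: 300 × 65.1 = 19,530
  private rental: 260 × 61.3 = 15,938
  social housing: 140 × 39.2 = 5488
Adjusted estimate = 40,956 / 700 = 58.5086 → 58.5%.

58.5%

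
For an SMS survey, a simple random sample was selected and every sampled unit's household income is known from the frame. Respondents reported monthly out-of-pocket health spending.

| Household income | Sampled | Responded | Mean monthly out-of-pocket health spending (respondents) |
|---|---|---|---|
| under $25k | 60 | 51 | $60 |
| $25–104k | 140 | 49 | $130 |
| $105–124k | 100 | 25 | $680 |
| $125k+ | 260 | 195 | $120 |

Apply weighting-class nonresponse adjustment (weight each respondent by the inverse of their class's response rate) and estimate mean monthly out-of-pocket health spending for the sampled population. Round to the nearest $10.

Class response rates: under $25k 51/60 = 85%, $25–104k 49/140 = 35%, $105–124k 25/100 = 25%, $125k+ 195/260 = 75%.
With weight = n_sampled/n_responded per class, the weighted class total is n_sampled:
  under $25k: 60 × 60 = 3600
  $25–104k: 140 × 130 = 18,200
  $105–124k: 100 × 680 = 68,000
  $125k+: 260 × 120 = 31,200
Adjusted estimate = 121,000 / 560 = 216.071 → $220.

$220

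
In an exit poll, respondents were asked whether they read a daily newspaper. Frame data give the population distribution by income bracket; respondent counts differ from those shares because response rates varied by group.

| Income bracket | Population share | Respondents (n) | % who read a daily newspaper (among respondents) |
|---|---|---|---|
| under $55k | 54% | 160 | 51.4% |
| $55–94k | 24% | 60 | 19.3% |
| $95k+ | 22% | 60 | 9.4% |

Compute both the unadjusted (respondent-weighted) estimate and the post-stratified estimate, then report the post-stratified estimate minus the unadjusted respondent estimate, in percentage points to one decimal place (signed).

-1.1 percentage points

Naive respondent-only estimate (weights = respondent counts):
  (160/280)×51.4 + (60/280)×19.3 + (60/280)×9.4 = 35.5214%
Reweighting by population income bracket shares:
  0.54×51.4 + 0.24×19.3 + 0.22×9.4 = 34.456%
Difference = 34.456 − 35.5214 = -1.0654 pp.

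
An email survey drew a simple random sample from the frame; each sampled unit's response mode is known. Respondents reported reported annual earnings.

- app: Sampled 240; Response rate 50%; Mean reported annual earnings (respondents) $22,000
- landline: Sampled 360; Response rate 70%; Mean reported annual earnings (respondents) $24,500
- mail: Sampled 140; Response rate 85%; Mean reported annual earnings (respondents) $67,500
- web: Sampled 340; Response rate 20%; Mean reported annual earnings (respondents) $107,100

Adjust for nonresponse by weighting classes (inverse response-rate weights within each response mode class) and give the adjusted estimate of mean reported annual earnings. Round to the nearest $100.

Each respondent's weight = sampled/responded in their class; summing within a class gives n_sampled, so:
  app: 240 × 22,000 = 5,280,000
  landline: 360 × 24,500 = 8,820,000
  mail: 140 × 67,500 = 9,450,000
  web: 340 × 107,100 = 36,414,000
Adjusted estimate = 59,964,000 / 1,080 = 55522.2 → $55,500.

$55,500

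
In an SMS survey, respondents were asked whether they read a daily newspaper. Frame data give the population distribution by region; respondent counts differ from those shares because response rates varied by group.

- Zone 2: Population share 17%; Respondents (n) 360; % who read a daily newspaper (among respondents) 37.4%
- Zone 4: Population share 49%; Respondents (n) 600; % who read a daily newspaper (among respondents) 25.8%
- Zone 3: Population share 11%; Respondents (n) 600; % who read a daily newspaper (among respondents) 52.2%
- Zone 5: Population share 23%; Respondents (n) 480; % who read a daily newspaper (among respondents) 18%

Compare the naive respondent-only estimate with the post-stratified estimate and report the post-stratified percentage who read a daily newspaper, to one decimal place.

28.9%

Unadjusted (pooled respondent) estimate weights by respondent counts:
  (360/2040)×37.4 + (600/2040)×25.8 + (600/2040)×52.2 + (480/2040)×18 = 33.7765%
Post-stratified estimate weights by population shares:
  0.17×37.4 + 0.49×25.8 + 0.11×52.2 + 0.23×18 = 28.882%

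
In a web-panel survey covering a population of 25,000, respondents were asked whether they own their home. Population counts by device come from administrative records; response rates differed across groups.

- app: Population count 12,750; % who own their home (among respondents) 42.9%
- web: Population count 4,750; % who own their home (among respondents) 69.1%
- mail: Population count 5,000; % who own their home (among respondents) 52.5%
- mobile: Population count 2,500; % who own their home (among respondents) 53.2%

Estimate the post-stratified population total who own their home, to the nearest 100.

12,700

Apply each group's respondent rate to its population count:
  app: 12,750 × 42.9% = 5469.75
  web: 4,750 × 69.1% = 3282.25
  mail: 5,000 × 52.5% = 2625
  mobile: 2,500 × 53.2% = 1330
Estimated total = 12,707 → 12,700.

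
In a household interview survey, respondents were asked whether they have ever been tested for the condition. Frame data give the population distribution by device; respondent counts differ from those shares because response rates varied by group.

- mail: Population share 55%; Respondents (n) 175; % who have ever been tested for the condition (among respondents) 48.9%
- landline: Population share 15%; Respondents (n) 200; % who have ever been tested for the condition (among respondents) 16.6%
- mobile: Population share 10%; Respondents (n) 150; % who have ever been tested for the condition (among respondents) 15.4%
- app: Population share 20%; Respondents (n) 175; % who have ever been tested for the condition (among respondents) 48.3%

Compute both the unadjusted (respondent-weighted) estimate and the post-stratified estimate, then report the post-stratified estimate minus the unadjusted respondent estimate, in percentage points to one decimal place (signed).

+8.2 percentage points

Without adjustment, the pooled respondent share is:
  (175/700)×48.9 + (200/700)×16.6 + (150/700)×15.4 + (175/700)×48.3 = 32.3429%
Reweighting by population device shares:
  0.55×48.9 + 0.15×16.6 + 0.1×15.4 + 0.2×48.3 = 40.585%
Difference = 40.585 − 32.3429 = 8.2421 pp.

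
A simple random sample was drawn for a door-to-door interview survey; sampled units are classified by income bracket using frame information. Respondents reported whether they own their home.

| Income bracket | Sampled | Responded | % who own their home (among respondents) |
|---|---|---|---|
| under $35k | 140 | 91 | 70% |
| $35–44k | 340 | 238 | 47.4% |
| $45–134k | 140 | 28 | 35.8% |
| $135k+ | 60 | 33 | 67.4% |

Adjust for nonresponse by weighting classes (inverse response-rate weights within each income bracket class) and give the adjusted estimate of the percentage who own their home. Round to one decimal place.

51.4%

Class response rates: under $35k 91/140 = 65%, $35–44k 238/340 = 70%, $45–134k 28/140 = 20%, $135k+ 33/60 = 55%.
With weight = n_sampled/n_responded per class, the weighted class total is n_sampled:
  under $35k: 140 × 70 = 9800
  $35–44k: 340 × 47.4 = 16,116
  $45–134k: 140 × 35.8 = 5012
  $135k+: 60 × 67.4 = 4044
Adjusted estimate = 34,972 / 680 = 51.4294 → 51.4%.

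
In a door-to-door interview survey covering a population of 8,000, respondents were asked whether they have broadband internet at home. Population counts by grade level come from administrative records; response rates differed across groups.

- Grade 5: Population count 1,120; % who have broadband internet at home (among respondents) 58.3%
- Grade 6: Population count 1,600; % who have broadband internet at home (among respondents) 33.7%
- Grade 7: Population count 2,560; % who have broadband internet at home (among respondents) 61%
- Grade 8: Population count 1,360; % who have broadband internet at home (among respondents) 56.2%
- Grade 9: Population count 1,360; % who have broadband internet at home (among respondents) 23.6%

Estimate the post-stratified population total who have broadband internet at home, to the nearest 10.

Each cell contributes its population count × the respondent rate:
  Grade 5: 1,120 × 58.3% = 652.96
  Grade 6: 1,600 × 33.7% = 539.2
  Grade 7: 2,560 × 61% = 1561.6
  Grade 8: 1,360 × 56.2% = 764.32
  Grade 9: 1,360 × 23.6% = 320.96
Estimated total = 3839.04 → 3,840.

3,840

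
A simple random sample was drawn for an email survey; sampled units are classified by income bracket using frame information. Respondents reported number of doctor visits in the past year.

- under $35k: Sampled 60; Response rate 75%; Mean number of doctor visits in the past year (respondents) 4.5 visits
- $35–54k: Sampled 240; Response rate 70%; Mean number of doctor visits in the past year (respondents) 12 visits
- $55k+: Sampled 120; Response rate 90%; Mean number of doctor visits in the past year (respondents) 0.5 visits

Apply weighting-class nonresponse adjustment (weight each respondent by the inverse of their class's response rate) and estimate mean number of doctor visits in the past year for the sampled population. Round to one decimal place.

7.6

With weight = n_sampled/n_responded per class, the weighted class total is n_sampled:
  under $35k: 60 × 4.5 = 270
  $35–54k: 240 × 12 = 2880
  $55k+: 120 × 0.5 = 60
Adjusted estimate = 3210 / 420 = 7.64286 → 7.6.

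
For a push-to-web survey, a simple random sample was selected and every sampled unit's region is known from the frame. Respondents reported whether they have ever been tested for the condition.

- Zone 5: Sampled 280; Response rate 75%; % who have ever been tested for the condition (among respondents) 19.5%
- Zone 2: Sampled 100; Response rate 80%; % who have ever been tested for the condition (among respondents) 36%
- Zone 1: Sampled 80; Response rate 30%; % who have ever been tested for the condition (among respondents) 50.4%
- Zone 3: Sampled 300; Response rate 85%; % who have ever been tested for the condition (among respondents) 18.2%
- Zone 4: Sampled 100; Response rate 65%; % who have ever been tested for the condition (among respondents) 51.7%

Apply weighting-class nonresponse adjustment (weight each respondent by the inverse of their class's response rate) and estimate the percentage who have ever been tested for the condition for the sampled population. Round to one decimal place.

Weighting each respondent by the inverse class response rate inflates each class back to its sampled size, so the class weight is n_sampled:
  Zone 5: 280 × 19.5 = 5460
  Zone 2: 100 × 36 = 3600
  Zone 1: 80 × 50.4 = 4032
  Zone 3: 300 × 18.2 = 5460
  Zone 4: 100 × 51.7 = 5170
Adjusted estimate = 23,722 / 860 = 27.5837 → 27.6%.

27.6%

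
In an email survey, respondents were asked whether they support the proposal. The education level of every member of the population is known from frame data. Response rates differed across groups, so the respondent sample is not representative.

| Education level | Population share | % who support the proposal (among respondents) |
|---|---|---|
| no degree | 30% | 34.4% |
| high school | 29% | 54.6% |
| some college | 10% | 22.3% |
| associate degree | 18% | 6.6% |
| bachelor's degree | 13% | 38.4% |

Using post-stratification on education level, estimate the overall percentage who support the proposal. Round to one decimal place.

34.6%

Reweight to the known education level distribution:
  no degree: 0.3 × 34.4 = 10.32
  high school: 0.29 × 54.6 = 15.834
  some college: 0.1 × 22.3 = 2.23
  associate degree: 0.18 × 6.6 = 1.188
  bachelor's degree: 0.13 × 38.4 = 4.992
Post-stratified estimate = 34.564 → 34.6%.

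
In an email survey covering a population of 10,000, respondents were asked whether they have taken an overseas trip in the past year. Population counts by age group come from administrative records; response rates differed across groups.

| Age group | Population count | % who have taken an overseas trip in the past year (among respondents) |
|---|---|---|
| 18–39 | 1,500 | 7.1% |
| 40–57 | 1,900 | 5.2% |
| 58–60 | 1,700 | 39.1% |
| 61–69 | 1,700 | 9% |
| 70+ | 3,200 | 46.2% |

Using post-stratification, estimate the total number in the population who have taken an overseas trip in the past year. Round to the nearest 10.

2,500

Estimated count per cell = population count × respondent percentage:
  18–39: 1,500 × 7.1% = 106.5
  40–57: 1,900 × 5.2% = 98.8
  58–60: 1,700 × 39.1% = 664.7
  61–69: 1,700 × 9% = 153
  70+: 3,200 × 46.2% = 1478.4
Estimated total = 2501.4 → 2,500.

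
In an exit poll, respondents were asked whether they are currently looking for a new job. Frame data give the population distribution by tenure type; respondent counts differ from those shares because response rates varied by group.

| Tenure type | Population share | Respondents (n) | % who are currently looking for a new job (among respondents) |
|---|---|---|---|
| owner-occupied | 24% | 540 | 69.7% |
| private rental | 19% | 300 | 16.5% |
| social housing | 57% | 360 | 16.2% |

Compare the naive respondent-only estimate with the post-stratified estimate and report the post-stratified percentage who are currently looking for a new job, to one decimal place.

29.1%

Unadjusted (pooled respondent) estimate weights by respondent counts:
  (540/1200)×69.7 + (300/1200)×16.5 + (360/1200)×16.2 = 40.35%
Post-stratified estimate weights by population shares:
  0.24×69.7 + 0.19×16.5 + 0.57×16.2 = 29.097%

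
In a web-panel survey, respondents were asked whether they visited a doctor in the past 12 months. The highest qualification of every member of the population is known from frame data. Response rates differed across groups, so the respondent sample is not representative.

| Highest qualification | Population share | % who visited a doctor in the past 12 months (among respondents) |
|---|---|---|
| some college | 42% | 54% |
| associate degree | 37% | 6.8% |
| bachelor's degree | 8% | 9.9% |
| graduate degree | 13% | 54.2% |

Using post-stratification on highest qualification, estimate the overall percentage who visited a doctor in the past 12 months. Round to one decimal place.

Post-stratification weights by population share, not respondent share:
  some college: 0.42 × 54 = 22.68
  associate degree: 0.37 × 6.8 = 2.516
  bachelor's degree: 0.08 × 9.9 = 0.792
  graduate degree: 0.13 × 54.2 = 7.046
Post-stratified estimate = 33.034 → 33.0%.

33.0%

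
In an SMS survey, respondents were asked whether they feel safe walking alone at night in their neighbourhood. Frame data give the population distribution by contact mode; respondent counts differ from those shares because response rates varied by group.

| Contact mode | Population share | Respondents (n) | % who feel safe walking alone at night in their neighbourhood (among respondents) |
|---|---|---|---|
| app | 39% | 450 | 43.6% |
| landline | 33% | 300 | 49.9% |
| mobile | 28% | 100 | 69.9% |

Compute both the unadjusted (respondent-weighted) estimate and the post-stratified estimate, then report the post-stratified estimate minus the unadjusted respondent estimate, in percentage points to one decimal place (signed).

+4.1 percentage points

Without adjustment, the pooled respondent share is:
  (450/850)×43.6 + (300/850)×49.9 + (100/850)×69.9 = 48.9176%
Reweighting by population contact mode shares:
  0.39×43.6 + 0.33×49.9 + 0.28×69.9 = 53.043%
Difference = 53.043 − 48.9176 = 4.1254 pp.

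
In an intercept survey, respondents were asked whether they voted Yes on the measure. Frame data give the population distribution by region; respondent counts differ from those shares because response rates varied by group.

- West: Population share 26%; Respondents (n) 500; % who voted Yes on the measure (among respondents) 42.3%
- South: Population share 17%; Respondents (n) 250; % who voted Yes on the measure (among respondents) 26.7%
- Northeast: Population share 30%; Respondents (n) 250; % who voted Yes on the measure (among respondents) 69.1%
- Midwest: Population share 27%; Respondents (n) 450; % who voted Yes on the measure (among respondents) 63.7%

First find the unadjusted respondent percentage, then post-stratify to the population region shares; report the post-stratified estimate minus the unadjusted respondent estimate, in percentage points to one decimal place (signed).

+2.6 percentage points

Without adjustment, the pooled respondent share is:
  (500/1450)×42.3 + (250/1450)×26.7 + (250/1450)×69.1 + (450/1450)×63.7 = 50.8724%
Reweighting by population region shares:
  0.26×42.3 + 0.17×26.7 + 0.3×69.1 + 0.27×63.7 = 53.466%
Difference = 53.466 − 50.8724 = 2.5936 pp.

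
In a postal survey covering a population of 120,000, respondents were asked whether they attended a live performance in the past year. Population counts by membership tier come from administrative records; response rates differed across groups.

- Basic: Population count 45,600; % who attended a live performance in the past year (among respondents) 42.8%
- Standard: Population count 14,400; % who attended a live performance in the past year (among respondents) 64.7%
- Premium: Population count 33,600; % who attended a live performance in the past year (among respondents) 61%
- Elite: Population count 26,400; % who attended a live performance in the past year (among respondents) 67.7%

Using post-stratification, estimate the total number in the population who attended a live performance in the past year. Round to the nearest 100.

Estimated count per cell = population count × respondent percentage:
  Basic: 45,600 × 42.8% = 19516.8
  Standard: 14,400 × 64.7% = 9316.8
  Premium: 33,600 × 61% = 20,496
  Elite: 26,400 × 67.7% = 17872.8
Estimated total = 67202.4 → 67,200.

67,200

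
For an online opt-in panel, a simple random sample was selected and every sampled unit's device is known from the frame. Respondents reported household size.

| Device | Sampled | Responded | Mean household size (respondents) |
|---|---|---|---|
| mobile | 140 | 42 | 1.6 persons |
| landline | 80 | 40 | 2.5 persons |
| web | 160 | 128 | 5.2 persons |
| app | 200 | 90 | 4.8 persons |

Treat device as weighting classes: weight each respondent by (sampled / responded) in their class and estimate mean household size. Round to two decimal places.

3.82

Class response rates: mobile 42/140 = 30%, landline 40/80 = 50%, web 128/160 = 80%, app 90/200 = 45%.
With weight = n_sampled/n_responded per class, the weighted class total is n_sampled:
  mobile: 140 × 1.6 = 224
  landline: 80 × 2.5 = 200
  web: 160 × 5.2 = 832
  app: 200 × 4.8 = 960
Adjusted estimate = 2216 / 580 = 3.82069 → 3.82.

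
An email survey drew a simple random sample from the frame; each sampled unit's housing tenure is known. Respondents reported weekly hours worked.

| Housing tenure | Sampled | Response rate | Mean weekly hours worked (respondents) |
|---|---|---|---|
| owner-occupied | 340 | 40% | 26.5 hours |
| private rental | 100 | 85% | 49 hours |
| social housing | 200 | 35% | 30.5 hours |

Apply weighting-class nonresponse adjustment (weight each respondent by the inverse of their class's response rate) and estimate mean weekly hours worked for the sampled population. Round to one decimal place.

With weight = n_sampled/n_responded per class, the weighted class total is n_sampled:
  owner-occupied: 340 × 26.5 = 9010
  private rental: 100 × 49 = 4900
  social housing: 200 × 30.5 = 6100
Adjusted estimate = 20,010 / 640 = 31.2656 → 31.3.

31.3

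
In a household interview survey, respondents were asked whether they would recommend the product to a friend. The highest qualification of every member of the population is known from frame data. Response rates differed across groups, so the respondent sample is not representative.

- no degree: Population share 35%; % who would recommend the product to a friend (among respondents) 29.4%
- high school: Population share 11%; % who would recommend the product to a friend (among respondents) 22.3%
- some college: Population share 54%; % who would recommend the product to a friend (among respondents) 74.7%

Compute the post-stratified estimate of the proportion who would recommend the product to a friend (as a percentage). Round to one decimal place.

53.1%

Each cell contributes population-share × respondent value:
  no degree: 0.35 × 29.4 = 10.29
  high school: 0.11 × 22.3 = 2.453
  some college: 0.54 × 74.7 = 40.338
Post-stratified estimate = 53.081 → 53.1%.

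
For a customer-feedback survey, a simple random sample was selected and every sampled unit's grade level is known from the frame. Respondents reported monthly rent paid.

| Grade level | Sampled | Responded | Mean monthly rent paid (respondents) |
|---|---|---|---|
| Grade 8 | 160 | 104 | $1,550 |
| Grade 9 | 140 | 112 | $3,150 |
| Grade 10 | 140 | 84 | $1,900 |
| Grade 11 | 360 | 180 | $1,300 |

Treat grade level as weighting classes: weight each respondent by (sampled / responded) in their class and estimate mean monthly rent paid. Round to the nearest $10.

$1,780

Class response rates: Grade 8 104/160 = 65%, Grade 9 112/140 = 80%, Grade 10 84/140 = 60%, Grade 11 180/360 = 50%.
Weighting each respondent by the inverse class response rate inflates each class back to its sampled size, so the class weight is n_sampled:
  Grade 8: 160 × 1550 = 248,000
  Grade 9: 140 × 3150 = 441,000
  Grade 10: 140 × 1900 = 266,000
  Grade 11: 360 × 1300 = 468,000
Adjusted estimate = 1,423,000 / 800 = 1778.75 → $1,780.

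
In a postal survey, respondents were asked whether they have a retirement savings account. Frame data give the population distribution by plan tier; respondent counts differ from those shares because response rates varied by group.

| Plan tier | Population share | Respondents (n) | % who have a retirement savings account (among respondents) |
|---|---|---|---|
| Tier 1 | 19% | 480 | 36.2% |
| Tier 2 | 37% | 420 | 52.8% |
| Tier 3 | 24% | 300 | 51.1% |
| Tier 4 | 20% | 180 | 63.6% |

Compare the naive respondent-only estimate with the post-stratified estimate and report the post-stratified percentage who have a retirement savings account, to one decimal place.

Naive respondent-only estimate (weights = respondent counts):
  (480/1380)×36.2 + (420/1380)×52.8 + (300/1380)×51.1 + (180/1380)×63.6 = 48.0652%
Post-stratifying to population shares instead:
  0.19×36.2 + 0.37×52.8 + 0.24×51.1 + 0.2×63.6 = 51.398%

51.4%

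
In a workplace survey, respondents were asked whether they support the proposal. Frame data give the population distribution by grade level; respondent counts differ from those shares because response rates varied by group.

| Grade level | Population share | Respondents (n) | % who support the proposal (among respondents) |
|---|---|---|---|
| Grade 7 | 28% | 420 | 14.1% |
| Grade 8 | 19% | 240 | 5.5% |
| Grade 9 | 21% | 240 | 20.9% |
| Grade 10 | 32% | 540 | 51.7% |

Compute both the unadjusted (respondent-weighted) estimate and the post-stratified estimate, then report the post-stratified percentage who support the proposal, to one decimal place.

25.9%

Naive respondent-only estimate (weights = respondent counts):
  (420/1440)×14.1 + (240/1440)×5.5 + (240/1440)×20.9 + (540/1440)×51.7 = 27.9%
Post-stratified estimate weights by population shares:
  0.28×14.1 + 0.19×5.5 + 0.21×20.9 + 0.32×51.7 = 25.926%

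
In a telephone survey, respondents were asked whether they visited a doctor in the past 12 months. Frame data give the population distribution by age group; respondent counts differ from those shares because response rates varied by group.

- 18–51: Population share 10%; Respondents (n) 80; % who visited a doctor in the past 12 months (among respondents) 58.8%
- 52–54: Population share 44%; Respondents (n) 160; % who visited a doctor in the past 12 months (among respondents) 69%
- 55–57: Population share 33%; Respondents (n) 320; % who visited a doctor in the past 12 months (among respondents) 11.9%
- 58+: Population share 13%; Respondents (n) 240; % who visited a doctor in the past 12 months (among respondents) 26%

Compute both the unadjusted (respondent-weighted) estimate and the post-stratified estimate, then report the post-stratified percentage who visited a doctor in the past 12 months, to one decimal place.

43.5%

Naive respondent-only estimate (weights = respondent counts):
  (80/800)×58.8 + (160/800)×69 + (320/800)×11.9 + (240/800)×26 = 32.24%
Post-stratifying to population shares instead:
  0.1×58.8 + 0.44×69 + 0.33×11.9 + 0.13×26 = 43.547%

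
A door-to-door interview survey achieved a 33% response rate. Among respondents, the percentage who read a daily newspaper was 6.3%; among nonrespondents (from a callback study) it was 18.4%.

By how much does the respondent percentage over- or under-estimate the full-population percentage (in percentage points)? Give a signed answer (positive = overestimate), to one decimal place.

-8.1 percentage points

Nonresponse fraction = 1 − 0.33 = 0.67.
Bias = (nonresponse fraction) × (respondent percentage − nonrespondent percentage)
     = 0.67 × (6.3 − 18.4) = 0.67 × -12.1 = -8.107.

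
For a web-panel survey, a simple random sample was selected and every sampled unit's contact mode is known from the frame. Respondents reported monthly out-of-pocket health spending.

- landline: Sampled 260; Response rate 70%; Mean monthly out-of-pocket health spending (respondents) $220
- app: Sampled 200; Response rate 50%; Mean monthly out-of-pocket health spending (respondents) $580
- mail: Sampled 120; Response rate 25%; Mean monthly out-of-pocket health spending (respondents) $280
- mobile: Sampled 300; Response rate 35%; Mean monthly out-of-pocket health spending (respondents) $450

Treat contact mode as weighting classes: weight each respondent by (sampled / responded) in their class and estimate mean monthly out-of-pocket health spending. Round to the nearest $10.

Each respondent's weight = sampled/responded in their class; summing within a class gives n_sampled, so:
  landline: 260 × 220 = 57,200
  app: 200 × 580 = 116,000
  mail: 120 × 280 = 33,600
  mobile: 300 × 450 = 135,000
Adjusted estimate = 341,800 / 880 = 388.409 → $390.

$390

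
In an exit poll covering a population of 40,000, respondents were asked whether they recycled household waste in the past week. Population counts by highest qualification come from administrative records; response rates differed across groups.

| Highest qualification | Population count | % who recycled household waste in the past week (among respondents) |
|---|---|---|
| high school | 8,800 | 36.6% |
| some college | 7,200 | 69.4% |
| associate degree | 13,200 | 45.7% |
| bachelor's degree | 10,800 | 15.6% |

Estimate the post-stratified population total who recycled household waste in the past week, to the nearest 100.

15,900

Estimated count per cell = population count × respondent percentage:
  high school: 8,800 × 36.6% = 3220.8
  some college: 7,200 × 69.4% = 4996.8
  associate degree: 13,200 × 45.7% = 6032.4
  bachelor's degree: 10,800 × 15.6% = 1684.8
Estimated total = 15934.8 → 15,900.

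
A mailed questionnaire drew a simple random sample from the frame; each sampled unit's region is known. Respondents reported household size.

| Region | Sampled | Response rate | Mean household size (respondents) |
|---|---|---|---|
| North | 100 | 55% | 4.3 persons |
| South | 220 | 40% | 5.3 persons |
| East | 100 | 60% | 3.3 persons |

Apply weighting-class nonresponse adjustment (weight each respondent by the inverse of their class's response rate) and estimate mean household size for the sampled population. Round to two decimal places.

Each respondent's weight = sampled/responded in their class; summing within a class gives n_sampled, so:
  North: 100 × 4.3 = 430
  South: 220 × 5.3 = 1166
  East: 100 × 3.3 = 330
Adjusted estimate = 1926 / 420 = 4.58571 → 4.59.

4.59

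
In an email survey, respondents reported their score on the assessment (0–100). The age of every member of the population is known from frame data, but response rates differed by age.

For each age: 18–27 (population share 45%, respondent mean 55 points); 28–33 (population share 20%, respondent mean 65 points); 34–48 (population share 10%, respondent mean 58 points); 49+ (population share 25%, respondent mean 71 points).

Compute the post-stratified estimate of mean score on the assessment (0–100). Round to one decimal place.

61.3

Each cell contributes population-share × respondent value:
  18–27: 0.45 × 55 = 24.75
  28–33: 0.2 × 65 = 13
  34–48: 0.1 × 58 = 5.8
  49+: 0.25 × 71 = 17.75
Post-stratified estimate = 61.3 → 61.3.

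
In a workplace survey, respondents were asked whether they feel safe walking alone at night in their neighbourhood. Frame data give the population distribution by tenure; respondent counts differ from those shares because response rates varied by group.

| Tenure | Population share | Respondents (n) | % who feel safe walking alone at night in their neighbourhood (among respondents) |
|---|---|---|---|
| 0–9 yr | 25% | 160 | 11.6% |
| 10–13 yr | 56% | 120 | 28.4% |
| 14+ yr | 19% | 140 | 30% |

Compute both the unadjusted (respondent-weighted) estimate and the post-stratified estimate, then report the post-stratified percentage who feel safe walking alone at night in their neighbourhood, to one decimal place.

Unadjusted (pooled respondent) estimate weights by respondent counts:
  (160/420)×11.6 + (120/420)×28.4 + (140/420)×30 = 22.5333%
Reweighting by population tenure shares:
  0.25×11.6 + 0.56×28.4 + 0.19×30 = 24.504%

24.5%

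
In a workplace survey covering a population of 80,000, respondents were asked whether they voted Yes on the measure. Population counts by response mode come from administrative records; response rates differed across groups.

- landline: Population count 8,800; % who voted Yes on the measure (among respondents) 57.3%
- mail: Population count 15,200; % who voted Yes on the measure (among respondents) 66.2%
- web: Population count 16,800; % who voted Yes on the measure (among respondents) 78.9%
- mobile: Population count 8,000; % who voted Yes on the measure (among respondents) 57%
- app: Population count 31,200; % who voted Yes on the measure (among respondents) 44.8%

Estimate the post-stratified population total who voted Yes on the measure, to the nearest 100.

Apply each group's respondent rate to its population count:
  landline: 8,800 × 57.3% = 5042.4
  mail: 15,200 × 66.2% = 10062.4
  web: 16,800 × 78.9% = 13255.2
  mobile: 8,000 × 57% = 4560
  app: 31,200 × 44.8% = 13977.6
Estimated total = 46897.6 → 46,900.

46,900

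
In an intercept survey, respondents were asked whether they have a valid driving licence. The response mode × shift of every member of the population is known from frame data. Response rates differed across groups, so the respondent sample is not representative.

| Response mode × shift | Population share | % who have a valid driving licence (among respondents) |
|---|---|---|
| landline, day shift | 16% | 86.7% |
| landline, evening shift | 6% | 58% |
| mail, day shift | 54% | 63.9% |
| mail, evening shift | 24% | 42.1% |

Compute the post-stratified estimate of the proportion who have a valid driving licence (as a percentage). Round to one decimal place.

Weight each group's respondent value by its population share:
  landline, day shift: 0.16 × 86.7 = 13.872
  landline, evening shift: 0.06 × 58 = 3.48
  mail, day shift: 0.54 × 63.9 = 34.506
  mail, evening shift: 0.24 × 42.1 = 10.104
Post-stratified estimate = 61.962 → 62.0%.

62.0%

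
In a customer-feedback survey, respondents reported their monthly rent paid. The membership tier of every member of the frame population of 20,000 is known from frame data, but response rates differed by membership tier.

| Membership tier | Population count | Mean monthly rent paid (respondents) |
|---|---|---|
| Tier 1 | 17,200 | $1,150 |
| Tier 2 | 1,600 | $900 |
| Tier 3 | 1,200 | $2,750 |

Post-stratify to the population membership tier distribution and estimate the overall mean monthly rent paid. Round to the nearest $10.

$1,230

Weight each group's respondent value by its population share:
  Tier 1: (17,200/20,000) × 1150 = 989
  Tier 2: (1,600/20,000) × 900 = 72
  Tier 3: (1,200/20,000) × 2750 = 165
Post-stratified estimate = 1226 → $1,230.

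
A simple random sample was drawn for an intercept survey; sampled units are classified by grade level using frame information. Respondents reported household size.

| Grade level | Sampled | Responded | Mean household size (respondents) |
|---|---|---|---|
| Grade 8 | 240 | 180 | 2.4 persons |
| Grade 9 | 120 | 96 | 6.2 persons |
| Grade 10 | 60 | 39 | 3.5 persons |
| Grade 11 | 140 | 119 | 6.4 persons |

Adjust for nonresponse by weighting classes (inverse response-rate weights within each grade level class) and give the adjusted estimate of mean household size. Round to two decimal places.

4.33

Response rates by class: Grade 8 180/240 = 75%, Grade 9 96/120 = 80%, Grade 10 39/60 = 65%, Grade 11 119/140 = 85%.
Each respondent's weight = sampled/responded in their class; summing within a class gives n_sampled, so:
  Grade 8: 240 × 2.4 = 576
  Grade 9: 120 × 6.2 = 744
  Grade 10: 60 × 3.5 = 210
  Grade 11: 140 × 6.4 = 896
Adjusted estimate = 2426 / 560 = 4.33214 → 4.33.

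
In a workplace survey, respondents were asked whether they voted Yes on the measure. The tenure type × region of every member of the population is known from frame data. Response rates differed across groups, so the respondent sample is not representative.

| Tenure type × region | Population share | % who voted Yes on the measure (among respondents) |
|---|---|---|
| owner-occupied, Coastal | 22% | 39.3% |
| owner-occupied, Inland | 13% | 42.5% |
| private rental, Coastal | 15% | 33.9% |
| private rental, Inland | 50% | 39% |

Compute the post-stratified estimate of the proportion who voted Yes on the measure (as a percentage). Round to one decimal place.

38.8%

Reweight to the known tenure type × region distribution:
  owner-occupied, Coastal: 0.22 × 39.3 = 8.646
  owner-occupied, Inland: 0.13 × 42.5 = 5.525
  private rental, Coastal: 0.15 × 33.9 = 5.085
  private rental, Inland: 0.5 × 39 = 19.5
Post-stratified estimate = 38.756 → 38.8%.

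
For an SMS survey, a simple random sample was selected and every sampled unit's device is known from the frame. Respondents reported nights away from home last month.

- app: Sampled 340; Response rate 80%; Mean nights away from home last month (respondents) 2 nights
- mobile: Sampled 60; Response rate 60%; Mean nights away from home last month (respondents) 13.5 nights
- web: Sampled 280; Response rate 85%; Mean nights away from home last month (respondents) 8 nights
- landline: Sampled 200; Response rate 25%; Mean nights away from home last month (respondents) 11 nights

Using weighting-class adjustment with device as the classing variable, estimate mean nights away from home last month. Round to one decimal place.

With weight = n_sampled/n_responded per class, the weighted class total is n_sampled:
  app: 340 × 2 = 680
  mobile: 60 × 13.5 = 810
  web: 280 × 8 = 2240
  landline: 200 × 11 = 2200
Adjusted estimate = 5930 / 880 = 6.73864 → 6.7.

6.7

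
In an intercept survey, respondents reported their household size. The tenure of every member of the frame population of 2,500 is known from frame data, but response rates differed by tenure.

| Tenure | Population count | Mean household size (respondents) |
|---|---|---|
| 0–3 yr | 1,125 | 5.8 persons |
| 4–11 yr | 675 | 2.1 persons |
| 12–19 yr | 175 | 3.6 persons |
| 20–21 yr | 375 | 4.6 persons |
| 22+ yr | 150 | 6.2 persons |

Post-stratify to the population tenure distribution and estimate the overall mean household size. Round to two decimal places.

4.49

Weight each group's respondent value by its population share:
  0–3 yr: (1,125/2,500) × 5.8 = 2.61
  4–11 yr: (675/2,500) × 2.1 = 0.567
  12–19 yr: (175/2,500) × 3.6 = 0.252
  20–21 yr: (375/2,500) × 4.6 = 0.69
  22+ yr: (150/2,500) × 6.2 = 0.372
Post-stratified estimate = 4.491 → 4.49.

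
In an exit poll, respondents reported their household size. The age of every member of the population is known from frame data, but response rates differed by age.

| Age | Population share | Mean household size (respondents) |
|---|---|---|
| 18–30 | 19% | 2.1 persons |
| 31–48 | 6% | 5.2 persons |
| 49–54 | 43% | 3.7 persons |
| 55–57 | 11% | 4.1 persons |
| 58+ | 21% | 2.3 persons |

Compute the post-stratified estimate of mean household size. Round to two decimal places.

3.24

Each cell contributes population-share × respondent value:
  18–30: 0.19 × 2.1 = 0.399
  31–48: 0.06 × 5.2 = 0.312
  49–54: 0.43 × 3.7 = 1.591
  55–57: 0.11 × 4.1 = 0.451
  58+: 0.21 × 2.3 = 0.483
Post-stratified estimate = 3.236 → 3.24.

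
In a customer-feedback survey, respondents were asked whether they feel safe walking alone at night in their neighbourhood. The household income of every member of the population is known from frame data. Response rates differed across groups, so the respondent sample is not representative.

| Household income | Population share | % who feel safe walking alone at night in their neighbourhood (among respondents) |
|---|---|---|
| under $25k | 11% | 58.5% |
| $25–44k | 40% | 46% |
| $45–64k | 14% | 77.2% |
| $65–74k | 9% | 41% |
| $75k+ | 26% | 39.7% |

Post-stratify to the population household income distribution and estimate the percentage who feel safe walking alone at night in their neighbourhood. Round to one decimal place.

49.7%

Each cell contributes population-share × respondent value:
  under $25k: 0.11 × 58.5 = 6.435
  $25–44k: 0.4 × 46 = 18.4
  $45–64k: 0.14 × 77.2 = 10.808
  $65–74k: 0.09 × 41 = 3.69
  $75k+: 0.26 × 39.7 = 10.322
Post-stratified estimate = 49.655 → 49.7%.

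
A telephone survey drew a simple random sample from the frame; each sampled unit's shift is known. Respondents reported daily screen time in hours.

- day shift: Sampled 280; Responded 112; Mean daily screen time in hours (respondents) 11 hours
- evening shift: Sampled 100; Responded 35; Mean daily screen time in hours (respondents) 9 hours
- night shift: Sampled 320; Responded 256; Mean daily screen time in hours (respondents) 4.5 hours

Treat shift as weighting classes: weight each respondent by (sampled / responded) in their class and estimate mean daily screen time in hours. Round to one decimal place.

7.7

Response rates by class: day shift 112/280 = 40%, evening shift 35/100 = 35%, night shift 256/320 = 80%.
Each respondent's weight = sampled/responded in their class; summing within a class gives n_sampled, so:
  day shift: 280 × 11 = 3080
  evening shift: 100 × 9 = 900
  night shift: 320 × 4.5 = 1440
Adjusted estimate = 5420 / 700 = 7.74286 → 7.7.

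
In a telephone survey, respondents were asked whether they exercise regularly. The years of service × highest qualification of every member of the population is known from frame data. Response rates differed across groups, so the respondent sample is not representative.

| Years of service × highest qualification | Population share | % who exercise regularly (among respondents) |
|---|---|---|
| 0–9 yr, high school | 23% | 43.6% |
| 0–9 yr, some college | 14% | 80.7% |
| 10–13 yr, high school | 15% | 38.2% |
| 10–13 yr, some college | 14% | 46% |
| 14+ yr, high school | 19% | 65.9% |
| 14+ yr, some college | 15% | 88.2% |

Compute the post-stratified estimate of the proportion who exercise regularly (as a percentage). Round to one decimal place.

59.2%

Weight each group's respondent value by its population share:
  0–9 yr, high school: 0.23 × 43.6 = 10.028
  0–9 yr, some college: 0.14 × 80.7 = 11.298
  10–13 yr, high school: 0.15 × 38.2 = 5.73
  10–13 yr, some college: 0.14 × 46 = 6.44
  14+ yr, high school: 0.19 × 65.9 = 12.521
  14+ yr, some college: 0.15 × 88.2 = 13.23
Post-stratified estimate = 59.247 → 59.2%.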